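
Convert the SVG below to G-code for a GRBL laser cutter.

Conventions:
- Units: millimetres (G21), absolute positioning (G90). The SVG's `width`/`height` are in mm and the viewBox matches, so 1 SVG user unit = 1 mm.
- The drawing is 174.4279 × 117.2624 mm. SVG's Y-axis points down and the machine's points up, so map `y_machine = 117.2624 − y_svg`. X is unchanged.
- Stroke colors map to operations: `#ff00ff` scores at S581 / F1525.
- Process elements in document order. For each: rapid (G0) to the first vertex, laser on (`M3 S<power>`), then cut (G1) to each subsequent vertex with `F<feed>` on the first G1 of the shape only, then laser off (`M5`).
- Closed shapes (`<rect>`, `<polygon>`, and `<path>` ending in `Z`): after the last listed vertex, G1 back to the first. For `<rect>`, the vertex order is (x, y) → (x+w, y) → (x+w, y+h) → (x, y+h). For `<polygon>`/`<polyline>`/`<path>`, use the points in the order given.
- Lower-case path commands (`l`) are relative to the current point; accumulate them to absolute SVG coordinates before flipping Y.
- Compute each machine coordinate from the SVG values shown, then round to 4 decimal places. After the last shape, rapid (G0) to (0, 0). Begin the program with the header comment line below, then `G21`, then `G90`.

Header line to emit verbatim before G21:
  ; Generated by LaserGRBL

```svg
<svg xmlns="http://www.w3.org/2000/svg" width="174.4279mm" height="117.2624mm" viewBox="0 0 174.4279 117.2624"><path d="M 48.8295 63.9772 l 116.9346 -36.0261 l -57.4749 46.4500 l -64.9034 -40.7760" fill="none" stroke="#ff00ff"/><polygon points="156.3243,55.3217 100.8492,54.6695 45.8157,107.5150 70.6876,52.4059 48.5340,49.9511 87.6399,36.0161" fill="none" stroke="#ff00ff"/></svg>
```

; Generated by LaserGRBL
G21
G90
G0 X48.8295 Y53.2852
M3 S581
G1 X165.7641 Y89.3113 F1525
G1 X108.2892 Y42.8613
G1 X43.3858 Y83.6373
M5
G0 X156.3243 Y61.9407
M3 S581
G1 X100.8492 Y62.5929 F1525
G1 X45.8157 Y9.7474
G1 X70.6876 Y64.8565
G1 X48.5340 Y67.3113
G1 X87.6399 Y81.2463
G1 X156.3243 Y61.9407
M5
G0 X0.0000 Y0.0000

Since the viewBox matches the mm dimensions, user units are millimetres directly. The only transform is the Y-flip y_m = 117.2624 − y_svg.

Shape 1 is a open polyline drawn with `<path>`. Its stroke #ff00ff means score at S581, F1525. After flipping Y the toolpath is (48.8295,53.2852) → (165.7641,89.3113) → (108.2892,42.8613) → (43.3858,83.6373).

Shape 2 is a closed polygon drawn with `<polygon>`. Its stroke #ff00ff means score at S581, F1525. After flipping Y the toolpath is (156.3243,61.9407) → (100.8492,62.5929) → (45.8157,9.7474) → (70.6876,64.8565) → (48.5340,67.3113) → (87.6399,81.2463) → (156.3243,61.9407), returning to the start.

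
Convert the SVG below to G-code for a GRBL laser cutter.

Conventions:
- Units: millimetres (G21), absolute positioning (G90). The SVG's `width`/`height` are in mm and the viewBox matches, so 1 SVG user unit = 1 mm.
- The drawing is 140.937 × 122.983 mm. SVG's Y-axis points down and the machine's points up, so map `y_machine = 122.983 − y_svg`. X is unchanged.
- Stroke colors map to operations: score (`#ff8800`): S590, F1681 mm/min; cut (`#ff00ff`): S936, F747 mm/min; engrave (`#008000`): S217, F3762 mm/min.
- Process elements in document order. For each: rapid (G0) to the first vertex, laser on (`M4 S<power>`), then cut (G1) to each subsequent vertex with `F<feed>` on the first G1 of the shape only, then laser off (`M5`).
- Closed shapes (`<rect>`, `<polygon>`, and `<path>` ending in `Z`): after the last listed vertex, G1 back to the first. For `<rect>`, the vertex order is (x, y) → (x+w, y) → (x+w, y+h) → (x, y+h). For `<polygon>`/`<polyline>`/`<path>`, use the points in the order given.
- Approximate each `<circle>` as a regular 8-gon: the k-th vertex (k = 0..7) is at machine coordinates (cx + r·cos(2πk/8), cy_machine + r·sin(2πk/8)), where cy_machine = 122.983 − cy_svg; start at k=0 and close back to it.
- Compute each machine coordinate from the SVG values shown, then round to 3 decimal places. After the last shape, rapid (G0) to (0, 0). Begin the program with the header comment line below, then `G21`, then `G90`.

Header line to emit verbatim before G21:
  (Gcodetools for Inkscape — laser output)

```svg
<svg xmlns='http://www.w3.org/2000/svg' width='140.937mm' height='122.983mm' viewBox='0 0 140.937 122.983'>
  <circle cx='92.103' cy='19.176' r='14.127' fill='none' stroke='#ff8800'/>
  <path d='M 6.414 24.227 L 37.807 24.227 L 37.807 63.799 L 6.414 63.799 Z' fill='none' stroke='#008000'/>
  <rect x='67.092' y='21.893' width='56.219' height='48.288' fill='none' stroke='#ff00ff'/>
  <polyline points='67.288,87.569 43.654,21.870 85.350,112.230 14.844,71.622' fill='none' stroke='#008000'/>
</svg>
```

(Gcodetools for Inkscape — laser output)
G21
G90
G0 X106.230 Y103.807
M4 S590
G1 X102.092 Y113.796 F1681
G1 X92.103 Y117.934
G1 X82.114 Y113.796
G1 X77.976 Y103.807
G1 X82.114 Y93.818
G1 X92.103 Y89.680
G1 X102.092 Y93.818
G1 X106.230 Y103.807
M5
G0 X6.414 Y98.756
M4 S217
G1 X37.807 Y98.756 F3762
G1 X37.807 Y59.184
G1 X6.414 Y59.184
G1 X6.414 Y98.756
M5
G0 X67.092 Y101.090
M4 S936
G1 X123.311 Y101.090 F747
G1 X123.311 Y52.802
G1 X67.092 Y52.802
G1 X67.092 Y101.090
M5
G0 X67.288 Y35.414
M4 S217
G1 X43.654 Y101.113 F3762
G1 X85.350 Y10.753
G1 X14.844 Y51.361
M5
G0 X0.000 Y0.000

Since the viewBox matches the mm dimensions, user units are millimetres directly. The only transform is the Y-flip y_m = 122.983 − y_svg.

Shape 1 is a circle drawn with `<circle>`. Its stroke #ff8800 means score at S590, F1681. After flipping Y the toolpath is (106.230,103.807) → (102.092,113.796) → (92.103,117.934) → (82.114,113.796) → (77.976,103.807) → (82.114,93.818) → (92.103,89.680) → (102.092,93.818) → (106.230,103.807), returning to the start.

Shape 2 is a rectangle drawn with `<path>`. Its stroke #008000 means engrave at S217, F3762. After flipping Y the toolpath is (6.414,98.756) → (37.807,98.756) → (37.807,59.184) → (6.414,59.184) → (6.414,98.756), returning to the start.

Shape 3 is a rectangle drawn with `<rect>`. Its stroke #ff00ff means cut at S936, F747. After flipping Y the toolpath is (67.092,101.090) → (123.311,101.090) → (123.311,52.802) → (67.092,52.802) → (67.092,101.090), returning to the start.

Shape 4 is a open polyline drawn with `<polyline>`. Its stroke #008000 means engrave at S217, F3762. After flipping Y the toolpath is (67.288,35.414) → (43.654,101.113) → (85.350,10.753) → (14.844,51.361).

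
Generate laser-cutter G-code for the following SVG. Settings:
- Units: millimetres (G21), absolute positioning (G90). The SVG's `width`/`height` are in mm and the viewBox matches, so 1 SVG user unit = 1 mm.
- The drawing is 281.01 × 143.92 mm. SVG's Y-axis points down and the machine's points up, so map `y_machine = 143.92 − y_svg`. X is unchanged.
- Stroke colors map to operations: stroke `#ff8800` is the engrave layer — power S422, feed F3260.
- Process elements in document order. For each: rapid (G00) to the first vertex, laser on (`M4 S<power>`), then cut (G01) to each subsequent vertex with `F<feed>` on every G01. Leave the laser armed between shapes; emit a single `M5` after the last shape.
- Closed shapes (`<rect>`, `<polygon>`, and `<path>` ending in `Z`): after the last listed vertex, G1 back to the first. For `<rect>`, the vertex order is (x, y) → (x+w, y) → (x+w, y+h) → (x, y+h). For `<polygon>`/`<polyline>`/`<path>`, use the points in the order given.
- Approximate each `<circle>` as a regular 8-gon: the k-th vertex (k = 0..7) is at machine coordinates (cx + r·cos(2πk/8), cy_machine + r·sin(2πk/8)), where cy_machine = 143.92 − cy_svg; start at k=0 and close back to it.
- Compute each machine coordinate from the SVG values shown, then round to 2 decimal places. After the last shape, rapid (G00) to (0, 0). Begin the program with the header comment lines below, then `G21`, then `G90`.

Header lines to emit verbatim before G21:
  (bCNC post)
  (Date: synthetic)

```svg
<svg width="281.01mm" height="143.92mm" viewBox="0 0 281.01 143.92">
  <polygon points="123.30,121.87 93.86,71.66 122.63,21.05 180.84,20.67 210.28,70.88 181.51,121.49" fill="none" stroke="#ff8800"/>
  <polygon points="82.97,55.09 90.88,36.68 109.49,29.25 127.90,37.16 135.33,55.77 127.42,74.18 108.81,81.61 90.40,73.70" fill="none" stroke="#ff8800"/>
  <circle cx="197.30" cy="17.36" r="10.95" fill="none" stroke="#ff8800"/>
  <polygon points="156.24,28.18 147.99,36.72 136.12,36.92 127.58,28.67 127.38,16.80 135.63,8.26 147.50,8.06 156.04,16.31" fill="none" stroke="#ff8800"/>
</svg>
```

(bCNC post)
(Date: synthetic)
G21
G90
G00 X123.30 Y22.05
M4 S422
G01 X93.86 Y72.26 F3260
G01 X122.63 Y122.87 F3260
G01 X180.84 Y123.25 F3260
G01 X210.28 Y73.04 F3260
G01 X181.51 Y22.43 F3260
G01 X123.30 Y22.05 F3260
G00 X82.97 Y88.83
M4 S422
G01 X90.88 Y107.24 F3260
G01 X109.49 Y114.67 F3260
G01 X127.90 Y106.76 F3260
G01 X135.33 Y88.15 F3260
G01 X127.42 Y69.74 F3260
G01 X108.81 Y62.31 F3260
G01 X90.40 Y70.22 F3260
G01 X82.97 Y88.83 F3260
G00 X208.25 Y126.56
M4 S422
G01 X205.04 Y134.30 F3260
G01 X197.30 Y137.51 F3260
G01 X189.56 Y134.30 F3260
G01 X186.35 Y126.56 F3260
G01 X189.56 Y118.82 F3260
G01 X197.30 Y115.61 F3260
G01 X205.04 Y118.82 F3260
G01 X208.25 Y126.56 F3260
G00 X156.24 Y115.74
M4 S422
G01 X147.99 Y107.20 F3260
G01 X136.12 Y107.00 F3260
G01 X127.58 Y115.25 F3260
G01 X127.38 Y127.12 F3260
G01 X135.63 Y135.66 F3260
G01 X147.50 Y135.86 F3260
G01 X156.04 Y127.61 F3260
G01 X156.24 Y115.74 F3260
M5
G00 X0.00 Y0.00

viewBox `0 0 281.01 143.92` with mm width/height → 1 unit = 1 mm. Flip: y_m = 143.92 − y_svg.

**Shape 1** — `<polygon>` regular polygon, stroke `#ff8800` → engrave (S422, F3260). Machine vertices: (123.30,22.05) → (93.86,72.26) → (122.63,122.87) → (180.84,123.25) → (210.28,73.04) → (181.51,22.43) → (123.30,22.05). Closed: final G1 returns to the first vertex.

**Shape 2** — `<polygon>` regular polygon, stroke `#ff8800` → engrave (S422, F3260). Machine vertices: (82.97,88.83) → (90.88,107.24) → (109.49,114.67) → (127.90,106.76) → (135.33,88.15) → (127.42,69.74) → (108.81,62.31) → (90.40,70.22) → (82.97,88.83). Closed: final G1 returns to the first vertex.

**Shape 3** — `<circle>` circle, stroke `#ff8800` → engrave (S422, F3260). Machine vertices: (208.25,126.56) → (205.04,134.30) → (197.30,137.51) → (189.56,134.30) → (186.35,126.56) → (189.56,118.82) → (197.30,115.61) → (205.04,118.82) → (208.25,126.56). Closed: final G1 returns to the first vertex.

**Shape 4** — `<polygon>` regular polygon, stroke `#ff8800` → engrave (S422, F3260). Machine vertices: (156.24,115.74) → (147.99,107.20) → (136.12,107.00) → (127.58,115.25) → (127.38,127.12) → (135.63,135.66) → (147.50,135.86) → (156.04,127.61) → (156.24,115.74). Closed: final G1 returns to the first vertex.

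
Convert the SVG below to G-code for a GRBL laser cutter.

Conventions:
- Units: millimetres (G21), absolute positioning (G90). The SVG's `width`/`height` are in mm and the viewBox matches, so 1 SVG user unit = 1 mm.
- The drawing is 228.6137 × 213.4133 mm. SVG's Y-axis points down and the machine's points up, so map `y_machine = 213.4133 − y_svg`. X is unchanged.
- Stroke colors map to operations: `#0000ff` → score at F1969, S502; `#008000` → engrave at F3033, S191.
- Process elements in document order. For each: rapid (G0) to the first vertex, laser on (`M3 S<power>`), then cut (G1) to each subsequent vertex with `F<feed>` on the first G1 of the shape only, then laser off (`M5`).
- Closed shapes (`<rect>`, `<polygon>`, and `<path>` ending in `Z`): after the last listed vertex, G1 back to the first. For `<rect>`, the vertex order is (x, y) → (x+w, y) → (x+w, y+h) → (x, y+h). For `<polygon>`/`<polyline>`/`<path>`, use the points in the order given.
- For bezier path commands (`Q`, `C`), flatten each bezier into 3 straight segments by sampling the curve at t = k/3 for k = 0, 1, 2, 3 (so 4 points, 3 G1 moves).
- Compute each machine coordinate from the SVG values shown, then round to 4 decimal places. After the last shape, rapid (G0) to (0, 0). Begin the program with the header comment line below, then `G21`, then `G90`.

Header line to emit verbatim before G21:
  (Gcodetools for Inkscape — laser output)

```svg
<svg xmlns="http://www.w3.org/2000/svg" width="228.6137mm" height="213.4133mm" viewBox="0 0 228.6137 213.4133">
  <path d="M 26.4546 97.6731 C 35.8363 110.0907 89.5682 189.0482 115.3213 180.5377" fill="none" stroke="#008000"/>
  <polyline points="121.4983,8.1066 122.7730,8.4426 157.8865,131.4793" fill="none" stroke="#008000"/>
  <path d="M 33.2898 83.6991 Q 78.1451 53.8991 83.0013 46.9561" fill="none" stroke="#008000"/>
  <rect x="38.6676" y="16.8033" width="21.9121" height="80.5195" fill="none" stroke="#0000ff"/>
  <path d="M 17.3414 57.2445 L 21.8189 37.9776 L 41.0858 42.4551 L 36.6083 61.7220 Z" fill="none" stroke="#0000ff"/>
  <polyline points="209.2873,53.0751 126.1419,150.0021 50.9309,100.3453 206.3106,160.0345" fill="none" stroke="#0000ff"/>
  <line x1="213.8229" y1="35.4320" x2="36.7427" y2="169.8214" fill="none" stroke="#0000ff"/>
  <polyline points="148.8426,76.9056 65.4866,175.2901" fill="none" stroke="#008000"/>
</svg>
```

1 u = 1 mm; y_m = 213.4133 − y.

[1] `<path>` cubic bezier, #008000→engrave S191 F3033: (26.4546,115.7402) → (47.9408,86.8466) → (82.9208,47.8171) → (115.3213,32.8756)

[2] `<polyline>` open polyline, #008000→engrave S191 F3033: (121.4983,205.3067) → (122.7730,204.9707) → (157.8865,81.9340)

[3] `<path>` quadratic bezier, #008000→engrave S191 F3033: (33.2898,129.7142) → (58.7490,147.0412) → (75.3195,159.2889) → (83.0013,166.4572)

[4] `<rect>` rectangle, #0000ff→score S502 F1969: (38.6676,196.6100) → (60.5797,196.6100) → (60.5797,116.0905) → (38.6676,116.0905) → (38.6676,196.6100) (closed)

[5] `<path>` regular polygon, #0000ff→score S502 F1969: (17.3414,156.1688) → (21.8189,175.4357) → (41.0858,170.9582) → (36.6083,151.6913) → (17.3414,156.1688) (closed)

[6] `<polyline>` open polyline, #0000ff→score S502 F1969: (209.2873,160.3382) → (126.1419,63.4112) → (50.9309,113.0680) → (206.3106,53.3788)

[7] `<line>` line segment, #0000ff→score S502 F1969: (213.8229,177.9813) → (36.7427,43.5919)

[8] `<polyline>` line segment, #008000→engrave S191 F3033: (148.8426,136.5077) → (65.4866,38.1232)

(Gcodetools for Inkscape — laser output)
G21
G90
G0 X26.4546 Y115.7402
M3 S191
G1 X47.9408 Y86.8466 F3033
G1 X82.9208 Y47.8171
G1 X115.3213 Y32.8756
M5
G0 X121.4983 Y205.3067
M3 S191
G1 X122.7730 Y204.9707 F3033
G1 X157.8865 Y81.9340
M5
G0 X33.2898 Y129.7142
M3 S191
G1 X58.7490 Y147.0412 F3033
G1 X75.3195 Y159.2889
G1 X83.0013 Y166.4572
M5
G0 X38.6676 Y196.6100
M3 S502
G1 X60.5797 Y196.6100 F1969
G1 X60.5797 Y116.0905
G1 X38.6676 Y116.0905
G1 X38.6676 Y196.6100
M5
G0 X17.3414 Y156.1688
M3 S502
G1 X21.8189 Y175.4357 F1969
G1 X41.0858 Y170.9582
G1 X36.6083 Y151.6913
G1 X17.3414 Y156.1688
M5
G0 X209.2873 Y160.3382
M3 S502
G1 X126.1419 Y63.4112 F1969
G1 X50.9309 Y113.0680
G1 X206.3106 Y53.3788
M5
G0 X213.8229 Y177.9813
M3 S502
G1 X36.7427 Y43.5919 F1969
M5
G0 X148.8426 Y136.5077
M3 S191
G1 X65.4866 Y38.1232 F3033
M5
G0 X0.0000 Y0.0000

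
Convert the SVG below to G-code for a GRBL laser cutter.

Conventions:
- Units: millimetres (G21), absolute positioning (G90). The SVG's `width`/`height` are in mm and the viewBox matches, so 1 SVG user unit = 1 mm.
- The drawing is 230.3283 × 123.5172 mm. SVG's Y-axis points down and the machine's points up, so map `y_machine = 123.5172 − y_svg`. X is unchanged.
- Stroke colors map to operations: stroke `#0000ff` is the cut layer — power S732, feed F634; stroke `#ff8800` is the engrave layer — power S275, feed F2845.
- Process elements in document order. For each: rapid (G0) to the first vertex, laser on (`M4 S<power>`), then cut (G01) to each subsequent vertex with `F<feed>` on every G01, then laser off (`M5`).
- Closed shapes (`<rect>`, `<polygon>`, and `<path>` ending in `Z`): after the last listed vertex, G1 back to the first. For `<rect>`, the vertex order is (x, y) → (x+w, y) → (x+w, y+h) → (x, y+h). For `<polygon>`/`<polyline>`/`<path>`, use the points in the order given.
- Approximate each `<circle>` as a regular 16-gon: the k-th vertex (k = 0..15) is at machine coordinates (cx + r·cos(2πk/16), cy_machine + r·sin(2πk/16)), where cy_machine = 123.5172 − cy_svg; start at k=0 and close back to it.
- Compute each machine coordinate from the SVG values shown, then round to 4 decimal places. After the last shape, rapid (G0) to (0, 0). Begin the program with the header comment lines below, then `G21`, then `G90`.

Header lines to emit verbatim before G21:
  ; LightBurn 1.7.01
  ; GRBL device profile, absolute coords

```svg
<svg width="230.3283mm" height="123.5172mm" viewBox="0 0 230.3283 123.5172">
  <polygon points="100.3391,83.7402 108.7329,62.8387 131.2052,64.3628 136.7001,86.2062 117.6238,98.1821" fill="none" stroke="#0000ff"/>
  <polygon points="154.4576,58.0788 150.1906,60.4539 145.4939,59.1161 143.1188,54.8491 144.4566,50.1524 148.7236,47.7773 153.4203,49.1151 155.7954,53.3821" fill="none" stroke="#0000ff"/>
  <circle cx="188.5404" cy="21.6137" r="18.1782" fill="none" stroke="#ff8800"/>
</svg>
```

; LightBurn 1.7.01
; GRBL device profile, absolute coords
G21
G90
G0 X100.3391 Y39.7770
M4 S732
G01 X108.7329 Y60.6785 F634
G01 X131.2052 Y59.1544 F634
G01 X136.7001 Y37.3110 F634
G01 X117.6238 Y25.3351 F634
G01 X100.3391 Y39.7770 F634
M5
G0 X154.4576 Y65.4384
M4 S732
G01 X150.1906 Y63.0633 F634
G01 X145.4939 Y64.4011 F634
G01 X143.1188 Y68.6681 F634
G01 X144.4566 Y73.3648 F634
G01 X148.7236 Y75.7399 F634
G01 X153.4203 Y74.4021 F634
G01 X155.7954 Y70.1351 F634
G01 X154.4576 Y65.4384 F634
M5
G0 X206.7186 Y101.9035
M4 S275
G01 X205.3349 Y108.8600 F2845
G01 X201.3943 Y114.7574 F2845
G01 X195.4969 Y118.6980 F2845
G01 X188.5404 Y120.0817 F2845
G01 X181.5839 Y118.6980 F2845
G01 X175.6865 Y114.7574 F2845
G01 X171.7459 Y108.8600 F2845
G01 X170.3622 Y101.9035 F2845
G01 X171.7459 Y94.9470 F2845
G01 X175.6865 Y89.0496 F2845
G01 X181.5839 Y85.1090 F2845
G01 X188.5404 Y83.7253 F2845
G01 X195.4969 Y85.1090 F2845
G01 X201.3943 Y89.0496 F2845
G01 X205.3349 Y94.9470 F2845
G01 X206.7186 Y101.9035 F2845
M5
G0 X0.0000 Y0.0000

1 u = 1 mm; y_m = 123.5172 − y.

[1] `<polygon>` regular polygon, #0000ff→cut S732 F634: (100.3391,39.7770) → (108.7329,60.6785) → (131.2052,59.1544) → (136.7001,37.3110) → (117.6238,25.3351) → (100.3391,39.7770) (closed)

[2] `<polygon>` regular polygon, #0000ff→cut S732 F634: (154.4576,65.4384) → (150.1906,63.0633) → (145.4939,64.4011) → (143.1188,68.6681) → (144.4566,73.3648) → (148.7236,75.7399) → (153.4203,74.4021) → (155.7954,70.1351) → (154.4576,65.4384) (closed)

[3] `<circle>` circle, #ff8800→engrave S275 F2845: (206.7186,101.9035) → (205.3349,108.8600) → (201.3943,114.7574) → (195.4969,118.6980) → (188.5404,120.0817) → (181.5839,118.6980) → (175.6865,114.7574) → (171.7459,108.8600) → (170.3622,101.9035) → (171.7459,94.9470) → (175.6865,89.0496) → (181.5839,85.1090) → (188.5404,83.7253) → (195.4969,85.1090) → (201.3943,89.0496) → (205.3349,94.9470) → (206.7186,101.9035) (closed)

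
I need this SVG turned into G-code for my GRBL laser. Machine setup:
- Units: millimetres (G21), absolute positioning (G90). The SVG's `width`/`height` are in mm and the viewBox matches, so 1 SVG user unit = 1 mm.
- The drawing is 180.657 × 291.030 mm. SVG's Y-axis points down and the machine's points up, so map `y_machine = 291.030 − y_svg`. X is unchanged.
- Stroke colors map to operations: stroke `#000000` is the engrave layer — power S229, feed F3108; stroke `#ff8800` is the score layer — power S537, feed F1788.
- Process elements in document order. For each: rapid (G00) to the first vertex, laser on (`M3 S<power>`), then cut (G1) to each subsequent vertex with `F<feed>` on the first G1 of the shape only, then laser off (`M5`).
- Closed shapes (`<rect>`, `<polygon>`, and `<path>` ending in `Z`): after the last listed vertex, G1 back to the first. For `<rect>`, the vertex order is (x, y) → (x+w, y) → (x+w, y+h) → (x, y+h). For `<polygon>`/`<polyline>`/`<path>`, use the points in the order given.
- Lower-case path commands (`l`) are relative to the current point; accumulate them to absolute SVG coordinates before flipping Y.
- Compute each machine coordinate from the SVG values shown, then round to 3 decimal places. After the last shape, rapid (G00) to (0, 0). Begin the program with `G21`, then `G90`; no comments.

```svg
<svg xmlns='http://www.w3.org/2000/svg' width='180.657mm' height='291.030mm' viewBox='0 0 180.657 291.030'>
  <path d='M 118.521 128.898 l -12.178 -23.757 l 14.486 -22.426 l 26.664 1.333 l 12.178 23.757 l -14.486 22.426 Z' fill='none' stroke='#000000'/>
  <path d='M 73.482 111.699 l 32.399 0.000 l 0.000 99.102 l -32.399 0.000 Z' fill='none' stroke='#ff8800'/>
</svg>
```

G21
G90
G00 X118.521 Y162.132
M3 S229
G1 X106.343 Y185.889 F3108
G1 X120.829 Y208.315
G1 X147.493 Y206.982
G1 X159.671 Y183.225
G1 X145.185 Y160.799
G1 X118.521 Y162.132
M5
G00 X73.482 Y179.331
M3 S537
G1 X105.881 Y179.331 F1788
G1 X105.881 Y80.229
G1 X73.482 Y80.229
G1 X73.482 Y179.331
M5
G00 X0.000 Y0.000

1 u = 1 mm; y_m = 291.030 − y.

[1] `<path>` regular polygon, #000000→engrave S229 F3108: (118.521,162.132) → (106.343,185.889) → (120.829,208.315) → (147.493,206.982) → (159.671,183.225) → (145.185,160.799) → (118.521,162.132) (closed)

[2] `<path>` rectangle, #ff8800→score S537 F1788: (73.482,179.331) → (105.881,179.331) → (105.881,80.229) → (73.482,80.229) → (73.482,179.331) (closed)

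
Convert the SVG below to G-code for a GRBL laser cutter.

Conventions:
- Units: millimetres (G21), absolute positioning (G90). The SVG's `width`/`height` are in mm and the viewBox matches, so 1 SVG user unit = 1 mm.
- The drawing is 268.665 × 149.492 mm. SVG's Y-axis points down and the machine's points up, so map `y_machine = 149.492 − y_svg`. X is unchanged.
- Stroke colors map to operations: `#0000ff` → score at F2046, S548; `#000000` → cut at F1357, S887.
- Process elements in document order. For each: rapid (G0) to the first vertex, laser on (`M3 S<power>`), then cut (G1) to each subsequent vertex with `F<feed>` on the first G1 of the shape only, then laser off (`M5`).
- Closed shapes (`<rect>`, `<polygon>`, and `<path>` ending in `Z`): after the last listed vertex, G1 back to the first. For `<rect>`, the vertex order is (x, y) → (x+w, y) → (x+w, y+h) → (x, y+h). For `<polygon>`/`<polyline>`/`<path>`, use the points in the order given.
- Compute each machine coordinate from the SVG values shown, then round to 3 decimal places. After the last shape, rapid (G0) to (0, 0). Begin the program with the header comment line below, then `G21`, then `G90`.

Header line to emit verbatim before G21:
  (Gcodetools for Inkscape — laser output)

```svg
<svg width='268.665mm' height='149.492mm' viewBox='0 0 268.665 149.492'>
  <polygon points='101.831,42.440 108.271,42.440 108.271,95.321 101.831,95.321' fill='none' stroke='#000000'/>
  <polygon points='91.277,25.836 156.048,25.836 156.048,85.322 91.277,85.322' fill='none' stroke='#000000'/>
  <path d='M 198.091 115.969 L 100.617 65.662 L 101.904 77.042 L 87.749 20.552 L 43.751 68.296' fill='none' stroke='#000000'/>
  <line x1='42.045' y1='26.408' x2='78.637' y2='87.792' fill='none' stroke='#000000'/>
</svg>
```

(Gcodetools for Inkscape — laser output)
G21
G90
G0 X101.831 Y107.052
M3 S887
G1 X108.271 Y107.052 F1357
G1 X108.271 Y54.171
G1 X101.831 Y54.171
G1 X101.831 Y107.052
M5
G0 X91.277 Y123.656
M3 S887
G1 X156.048 Y123.656 F1357
G1 X156.048 Y64.170
G1 X91.277 Y64.170
G1 X91.277 Y123.656
M5
G0 X198.091 Y33.523
M3 S887
G1 X100.617 Y83.830 F1357
G1 X101.904 Y72.450
G1 X87.749 Y128.940
G1 X43.751 Y81.196
M5
G0 X42.045 Y123.084
M3 S887
G1 X78.637 Y61.700 F1357
M5
G0 X0.000 Y0.000

1 u = 1 mm; y_m = 149.492 − y.

[1] `<polygon>` rectangle, #000000→cut S887 F1357: (101.831,107.052) → (108.271,107.052) → (108.271,54.171) → (101.831,54.171) → (101.831,107.052) (closed)

[2] `<polygon>` rectangle, #000000→cut S887 F1357: (91.277,123.656) → (156.048,123.656) → (156.048,64.170) → (91.277,64.170) → (91.277,123.656) (closed)

[3] `<path>` open polyline, #000000→cut S887 F1357: (198.091,33.523) → (100.617,83.830) → (101.904,72.450) → (87.749,128.940) → (43.751,81.196)

[4] `<line>` line segment, #000000→cut S887 F1357: (42.045,123.084) → (78.637,61.700)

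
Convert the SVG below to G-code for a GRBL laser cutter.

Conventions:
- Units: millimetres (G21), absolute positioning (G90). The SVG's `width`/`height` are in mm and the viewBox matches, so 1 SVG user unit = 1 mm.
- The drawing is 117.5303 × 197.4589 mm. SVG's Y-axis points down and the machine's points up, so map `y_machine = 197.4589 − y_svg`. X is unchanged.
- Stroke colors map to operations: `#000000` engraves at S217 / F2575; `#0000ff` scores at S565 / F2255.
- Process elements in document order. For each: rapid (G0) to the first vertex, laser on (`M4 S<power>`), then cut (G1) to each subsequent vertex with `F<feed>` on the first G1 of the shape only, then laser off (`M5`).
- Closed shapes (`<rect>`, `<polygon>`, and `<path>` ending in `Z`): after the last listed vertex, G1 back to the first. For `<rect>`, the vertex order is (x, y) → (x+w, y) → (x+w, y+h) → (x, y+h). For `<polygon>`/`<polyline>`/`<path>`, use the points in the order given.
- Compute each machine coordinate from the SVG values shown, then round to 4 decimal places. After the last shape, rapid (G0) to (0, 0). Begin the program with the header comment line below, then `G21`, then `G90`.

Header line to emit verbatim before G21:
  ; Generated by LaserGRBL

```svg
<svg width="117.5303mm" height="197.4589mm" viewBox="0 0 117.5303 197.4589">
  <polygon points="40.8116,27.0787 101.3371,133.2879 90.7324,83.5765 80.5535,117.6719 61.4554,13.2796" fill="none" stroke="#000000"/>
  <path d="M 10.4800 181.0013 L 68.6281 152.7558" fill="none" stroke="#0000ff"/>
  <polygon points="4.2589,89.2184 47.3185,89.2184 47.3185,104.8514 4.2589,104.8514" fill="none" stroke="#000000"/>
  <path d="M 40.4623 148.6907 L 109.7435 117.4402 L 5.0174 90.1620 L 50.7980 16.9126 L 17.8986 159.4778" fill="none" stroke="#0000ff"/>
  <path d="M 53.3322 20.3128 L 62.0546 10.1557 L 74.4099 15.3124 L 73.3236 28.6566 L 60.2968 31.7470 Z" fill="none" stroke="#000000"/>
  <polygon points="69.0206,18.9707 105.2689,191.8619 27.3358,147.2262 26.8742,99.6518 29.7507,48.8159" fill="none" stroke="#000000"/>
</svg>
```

viewBox `0 0 117.5303 197.4589` with mm width/height → 1 unit = 1 mm. Flip: y_m = 197.4589 − y_svg.

**Shape 1** — `<polygon>` closed polygon, stroke `#000000` → engrave (S217, F2575). Machine vertices: (40.8116,170.3802) → (101.3371,64.1710) → (90.7324,113.8824) → (80.5535,79.7870) → (61.4554,184.1793) → (40.8116,170.3802). Closed: final G1 returns to the first vertex.

**Shape 2** — `<path>` line segment, stroke `#0000ff` → score (S565, F2255). Machine vertices: (10.4800,16.4576) → (68.6281,44.7031). Open path.

**Shape 3** — `<polygon>` rectangle, stroke `#000000` → engrave (S217, F2575). Machine vertices: (4.2589,108.2405) → (47.3185,108.2405) → (47.3185,92.6075) → (4.2589,92.6075) → (4.2589,108.2405). Closed: final G1 returns to the first vertex.

**Shape 4** — `<path>` open polyline, stroke `#0000ff` → score (S565, F2255). Machine vertices: (40.4623,48.7682) → (109.7435,80.0187) → (5.0174,107.2969) → (50.7980,180.5463) → (17.8986,37.9811). Open path.

**Shape 5** — `<path>` regular polygon, stroke `#000000` → engrave (S217, F2575). Machine vertices: (53.3322,177.1461) → (62.0546,187.3032) → (74.4099,182.1465) → (73.3236,168.8023) → (60.2968,165.7119) → (53.3322,177.1461). Closed: final G1 returns to the first vertex.

**Shape 6** — `<polygon>` closed polygon, stroke `#000000` → engrave (S217, F2575). Machine vertices: (69.0206,178.4882) → (105.2689,5.5970) → (27.3358,50.2327) → (26.8742,97.8071) → (29.7507,148.6430) → (69.0206,178.4882). Closed: final G1 returns to the first vertex.

; Generated by LaserGRBL
G21
G90
G0 X40.8116 Y170.3802
M4 S217
G1 X101.3371 Y64.1710 F2575
G1 X90.7324 Y113.8824
G1 X80.5535 Y79.7870
G1 X61.4554 Y184.1793
G1 X40.8116 Y170.3802
M5
G0 X10.4800 Y16.4576
M4 S565
G1 X68.6281 Y44.7031 F2255
M5
G0 X4.2589 Y108.2405
M4 S217
G1 X47.3185 Y108.2405 F2575
G1 X47.3185 Y92.6075
G1 X4.2589 Y92.6075
G1 X4.2589 Y108.2405
M5
G0 X40.4623 Y48.7682
M4 S565
G1 X109.7435 Y80.0187 F2255
G1 X5.0174 Y107.2969
G1 X50.7980 Y180.5463
G1 X17.8986 Y37.9811
M5
G0 X53.3322 Y177.1461
M4 S217
G1 X62.0546 Y187.3032 F2575
G1 X74.4099 Y182.1465
G1 X73.3236 Y168.8023
G1 X60.2968 Y165.7119
G1 X53.3322 Y177.1461
M5
G0 X69.0206 Y178.4882
M4 S217
G1 X105.2689 Y5.5970 F2575
G1 X27.3358 Y50.2327
G1 X26.8742 Y97.8071
G1 X29.7507 Y148.6430
G1 X69.0206 Y178.4882
M5
G0 X0.0000 Y0.0000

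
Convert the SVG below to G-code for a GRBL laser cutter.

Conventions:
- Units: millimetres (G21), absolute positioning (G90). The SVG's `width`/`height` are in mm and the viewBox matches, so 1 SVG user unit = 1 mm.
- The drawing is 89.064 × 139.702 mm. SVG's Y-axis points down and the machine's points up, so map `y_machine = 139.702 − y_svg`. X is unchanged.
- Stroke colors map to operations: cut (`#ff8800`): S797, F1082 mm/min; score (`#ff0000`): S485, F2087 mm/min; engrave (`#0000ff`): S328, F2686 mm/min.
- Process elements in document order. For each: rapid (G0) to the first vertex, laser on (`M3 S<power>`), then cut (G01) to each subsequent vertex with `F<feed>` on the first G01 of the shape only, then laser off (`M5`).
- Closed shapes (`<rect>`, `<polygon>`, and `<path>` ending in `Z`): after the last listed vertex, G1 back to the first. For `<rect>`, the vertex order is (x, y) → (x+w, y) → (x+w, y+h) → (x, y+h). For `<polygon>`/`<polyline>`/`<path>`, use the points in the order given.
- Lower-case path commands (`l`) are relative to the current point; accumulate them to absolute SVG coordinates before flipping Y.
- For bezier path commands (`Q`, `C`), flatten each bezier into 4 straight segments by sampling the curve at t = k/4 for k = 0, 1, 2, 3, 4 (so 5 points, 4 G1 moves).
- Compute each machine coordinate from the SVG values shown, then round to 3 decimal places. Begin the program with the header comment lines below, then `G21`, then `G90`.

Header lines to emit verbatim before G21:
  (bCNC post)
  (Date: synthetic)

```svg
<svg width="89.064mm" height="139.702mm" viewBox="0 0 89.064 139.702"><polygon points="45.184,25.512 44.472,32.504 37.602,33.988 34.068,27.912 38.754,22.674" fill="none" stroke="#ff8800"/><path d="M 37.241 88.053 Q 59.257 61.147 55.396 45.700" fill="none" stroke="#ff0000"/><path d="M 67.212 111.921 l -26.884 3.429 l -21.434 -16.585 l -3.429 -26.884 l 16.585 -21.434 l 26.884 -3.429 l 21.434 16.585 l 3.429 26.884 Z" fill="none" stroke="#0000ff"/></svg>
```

1 u = 1 mm; y_m = 139.702 − y.

[1] `<polygon>` regular polygon, #ff8800→cut S797 F1082: (45.184,114.190) → (44.472,107.198) → (37.602,105.714) → (34.068,111.790) → (38.754,117.028) → (45.184,114.190) (closed)

[2] `<path>` quadratic bezier, #ff0000→score S485 F2087: (37.241,51.649) → (46.632,64.386) → (52.788,75.690) → (55.709,85.562) → (55.396,94.002)

[3] `<path>` regular polygon, #0000ff→engrave S328 F2686: (67.212,27.781) → (40.328,24.352) → (18.894,40.937) → (15.465,67.821) → (32.050,89.255) → (58.934,92.684) → (80.368,76.099) → (83.797,49.215) → (67.212,27.781) (closed)

(bCNC post)
(Date: synthetic)
G21
G90
G0 X45.184 Y114.190
M3 S797
G01 X44.472 Y107.198 F1082
G01 X37.602 Y105.714
G01 X34.068 Y111.790
G01 X38.754 Y117.028
G01 X45.184 Y114.190
M5
G0 X37.241 Y51.649
M3 S485
G01 X46.632 Y64.386 F2087
G01 X52.788 Y75.690
G01 X55.709 Y85.562
G01 X55.396 Y94.002
M5
G0 X67.212 Y27.781
M3 S328
G01 X40.328 Y24.352 F2686
G01 X18.894 Y40.937
G01 X15.465 Y67.821
G01 X32.050 Y89.255
G01 X58.934 Y92.684
G01 X80.368 Y76.099
G01 X83.797 Y49.215
G01 X67.212 Y27.781
M5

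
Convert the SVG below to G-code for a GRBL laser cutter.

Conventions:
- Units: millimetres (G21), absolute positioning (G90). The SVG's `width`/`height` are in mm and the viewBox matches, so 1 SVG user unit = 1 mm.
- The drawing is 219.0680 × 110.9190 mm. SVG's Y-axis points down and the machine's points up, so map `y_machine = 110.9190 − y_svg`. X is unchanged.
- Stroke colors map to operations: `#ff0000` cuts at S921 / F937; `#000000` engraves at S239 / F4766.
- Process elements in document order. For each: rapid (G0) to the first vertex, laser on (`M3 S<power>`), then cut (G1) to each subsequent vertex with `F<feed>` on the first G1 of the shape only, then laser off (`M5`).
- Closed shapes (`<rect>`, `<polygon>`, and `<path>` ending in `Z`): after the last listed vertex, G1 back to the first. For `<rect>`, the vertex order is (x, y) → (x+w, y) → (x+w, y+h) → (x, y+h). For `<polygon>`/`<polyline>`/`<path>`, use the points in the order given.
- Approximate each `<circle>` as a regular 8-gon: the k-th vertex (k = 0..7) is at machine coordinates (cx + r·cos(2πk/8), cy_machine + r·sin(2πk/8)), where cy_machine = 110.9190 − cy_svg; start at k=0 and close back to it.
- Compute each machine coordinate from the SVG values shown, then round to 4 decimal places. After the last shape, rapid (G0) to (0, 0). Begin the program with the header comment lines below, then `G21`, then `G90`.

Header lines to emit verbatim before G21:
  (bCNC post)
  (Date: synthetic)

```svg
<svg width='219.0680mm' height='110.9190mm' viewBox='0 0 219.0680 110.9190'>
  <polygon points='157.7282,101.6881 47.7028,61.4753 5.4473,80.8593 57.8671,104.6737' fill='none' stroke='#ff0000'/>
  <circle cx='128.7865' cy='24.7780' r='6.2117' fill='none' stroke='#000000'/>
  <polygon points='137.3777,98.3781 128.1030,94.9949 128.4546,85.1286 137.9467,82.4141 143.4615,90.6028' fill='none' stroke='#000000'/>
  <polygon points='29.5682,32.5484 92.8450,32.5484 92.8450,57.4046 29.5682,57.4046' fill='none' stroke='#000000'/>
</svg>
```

1 u = 1 mm; y_m = 110.9190 − y.

[1] `<polygon>` closed polygon, #ff0000→cut S921 F937: (157.7282,9.2309) → (47.7028,49.4437) → (5.4473,30.0597) → (57.8671,6.2453) → (157.7282,9.2309) (closed)

[2] `<circle>` circle, #000000→engrave S239 F4766: (134.9982,86.1410) → (133.1788,90.5333) → (128.7865,92.3527) → (124.3942,90.5333) → (122.5748,86.1410) → (124.3942,81.7487) → (128.7865,79.9293) → (133.1788,81.7487) → (134.9982,86.1410) (closed)

[3] `<polygon>` regular polygon, #000000→engrave S239 F4766: (137.3777,12.5409) → (128.1030,15.9241) → (128.4546,25.7904) → (137.9467,28.5049) → (143.4615,20.3162) → (137.3777,12.5409) (closed)

[4] `<polygon>` rectangle, #000000→engrave S239 F4766: (29.5682,78.3706) → (92.8450,78.3706) → (92.8450,53.5144) → (29.5682,53.5144) → (29.5682,78.3706) (closed)

(bCNC post)
(Date: synthetic)
G21
G90
G0 X157.7282 Y9.2309
M3 S921
G1 X47.7028 Y49.4437 F937
G1 X5.4473 Y30.0597
G1 X57.8671 Y6.2453
G1 X157.7282 Y9.2309
M5
G0 X134.9982 Y86.1410
M3 S239
G1 X133.1788 Y90.5333 F4766
G1 X128.7865 Y92.3527
G1 X124.3942 Y90.5333
G1 X122.5748 Y86.1410
G1 X124.3942 Y81.7487
G1 X128.7865 Y79.9293
G1 X133.1788 Y81.7487
G1 X134.9982 Y86.1410
M5
G0 X137.3777 Y12.5409
M3 S239
G1 X128.1030 Y15.9241 F4766
G1 X128.4546 Y25.7904
G1 X137.9467 Y28.5049
G1 X143.4615 Y20.3162
G1 X137.3777 Y12.5409
M5
G0 X29.5682 Y78.3706
M3 S239
G1 X92.8450 Y78.3706 F4766
G1 X92.8450 Y53.5144
G1 X29.5682 Y53.5144
G1 X29.5682 Y78.3706
M5
G0 X0.0000 Y0.0000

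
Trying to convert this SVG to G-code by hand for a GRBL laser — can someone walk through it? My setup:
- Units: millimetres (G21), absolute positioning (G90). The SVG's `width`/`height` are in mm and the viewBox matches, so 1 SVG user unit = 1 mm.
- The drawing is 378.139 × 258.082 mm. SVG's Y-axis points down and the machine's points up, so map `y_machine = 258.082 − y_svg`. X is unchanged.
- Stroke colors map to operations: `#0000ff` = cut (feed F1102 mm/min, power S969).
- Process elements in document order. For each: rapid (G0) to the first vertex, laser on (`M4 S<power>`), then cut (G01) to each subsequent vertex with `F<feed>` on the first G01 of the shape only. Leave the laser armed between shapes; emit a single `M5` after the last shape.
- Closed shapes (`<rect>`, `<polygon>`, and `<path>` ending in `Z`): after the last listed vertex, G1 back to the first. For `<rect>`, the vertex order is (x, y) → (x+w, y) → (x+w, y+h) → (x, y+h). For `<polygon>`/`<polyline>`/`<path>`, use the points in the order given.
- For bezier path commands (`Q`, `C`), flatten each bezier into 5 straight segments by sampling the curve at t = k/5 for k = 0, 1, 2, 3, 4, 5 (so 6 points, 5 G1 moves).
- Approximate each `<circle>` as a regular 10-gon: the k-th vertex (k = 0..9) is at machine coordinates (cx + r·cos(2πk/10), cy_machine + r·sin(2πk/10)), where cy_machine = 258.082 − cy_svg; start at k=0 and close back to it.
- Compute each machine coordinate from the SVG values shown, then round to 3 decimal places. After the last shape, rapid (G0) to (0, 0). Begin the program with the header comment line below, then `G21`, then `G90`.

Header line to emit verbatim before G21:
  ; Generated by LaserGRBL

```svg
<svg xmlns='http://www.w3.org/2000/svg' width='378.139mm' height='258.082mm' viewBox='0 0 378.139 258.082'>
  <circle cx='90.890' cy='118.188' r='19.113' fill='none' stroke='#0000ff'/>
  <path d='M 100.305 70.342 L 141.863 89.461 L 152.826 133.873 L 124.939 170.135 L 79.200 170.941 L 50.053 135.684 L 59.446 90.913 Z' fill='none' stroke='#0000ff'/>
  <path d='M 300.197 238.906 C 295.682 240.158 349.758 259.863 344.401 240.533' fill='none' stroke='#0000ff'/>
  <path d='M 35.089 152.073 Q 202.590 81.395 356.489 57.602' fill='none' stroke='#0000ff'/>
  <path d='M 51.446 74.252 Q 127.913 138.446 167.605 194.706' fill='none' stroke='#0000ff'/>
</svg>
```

1 u = 1 mm; y_m = 258.082 − y.

[1] `<circle>` circle, #0000ff→cut S969 F1102: (110.003,139.894) → (106.353,151.128) → (96.796,158.072) → (84.984,158.072) → (75.427,151.128) → (71.777,139.894) → (75.427,128.660) → (84.984,121.716) → (96.796,121.716) → (106.353,128.660) → (110.003,139.894) (closed)

[2] `<path>` regular polygon, #0000ff→cut S969 F1102: (100.305,187.740) → (141.863,168.621) → (152.826,124.209) → (124.939,87.947) → (79.200,87.141) → (50.053,122.398) → (59.446,167.169) → (100.305,187.740) (closed)

[3] `<path>` cubic bezier, #0000ff→cut S969 F1102: (300.197,19.176) → (303.575,16.670) → (315.349,12.495) → (329.855,9.411) → (341.427,10.175) → (344.401,17.549)

[4] `<path>` quadratic bezier, #0000ff→cut S969 F1102: (35.089,106.009) → (101.545,132.405) → (166.913,155.050) → (231.193,173.944) → (294.385,189.087) → (356.489,200.480)

[5] `<path>` quadratic bezier, #0000ff→cut S969 F1102: (51.446,183.830) → (80.562,158.470) → (106.736,133.744) → (129.967,109.653) → (150.257,86.197) → (167.605,63.376)

; Generated by LaserGRBL
G21
G90
G0 X110.003 Y139.894
M4 S969
G01 X106.353 Y151.128 F1102
G01 X96.796 Y158.072
G01 X84.984 Y158.072
G01 X75.427 Y151.128
G01 X71.777 Y139.894
G01 X75.427 Y128.660
G01 X84.984 Y121.716
G01 X96.796 Y121.716
G01 X106.353 Y128.660
G01 X110.003 Y139.894
G0 X100.305 Y187.740
M4 S969
G01 X141.863 Y168.621 F1102
G01 X152.826 Y124.209
G01 X124.939 Y87.947
G01 X79.200 Y87.141
G01 X50.053 Y122.398
G01 X59.446 Y167.169
G01 X100.305 Y187.740
G0 X300.197 Y19.176
M4 S969
G01 X303.575 Y16.670 F1102
G01 X315.349 Y12.495
G01 X329.855 Y9.411
G01 X341.427 Y10.175
G01 X344.401 Y17.549
G0 X35.089 Y106.009
M4 S969
G01 X101.545 Y132.405 F1102
G01 X166.913 Y155.050
G01 X231.193 Y173.944
G01 X294.385 Y189.087
G01 X356.489 Y200.480
G0 X51.446 Y183.830
M4 S969
G01 X80.562 Y158.470 F1102
G01 X106.736 Y133.744
G01 X129.967 Y109.653
G01 X150.257 Y86.197
G01 X167.605 Y63.376
M5
G0 X0.000 Y0.000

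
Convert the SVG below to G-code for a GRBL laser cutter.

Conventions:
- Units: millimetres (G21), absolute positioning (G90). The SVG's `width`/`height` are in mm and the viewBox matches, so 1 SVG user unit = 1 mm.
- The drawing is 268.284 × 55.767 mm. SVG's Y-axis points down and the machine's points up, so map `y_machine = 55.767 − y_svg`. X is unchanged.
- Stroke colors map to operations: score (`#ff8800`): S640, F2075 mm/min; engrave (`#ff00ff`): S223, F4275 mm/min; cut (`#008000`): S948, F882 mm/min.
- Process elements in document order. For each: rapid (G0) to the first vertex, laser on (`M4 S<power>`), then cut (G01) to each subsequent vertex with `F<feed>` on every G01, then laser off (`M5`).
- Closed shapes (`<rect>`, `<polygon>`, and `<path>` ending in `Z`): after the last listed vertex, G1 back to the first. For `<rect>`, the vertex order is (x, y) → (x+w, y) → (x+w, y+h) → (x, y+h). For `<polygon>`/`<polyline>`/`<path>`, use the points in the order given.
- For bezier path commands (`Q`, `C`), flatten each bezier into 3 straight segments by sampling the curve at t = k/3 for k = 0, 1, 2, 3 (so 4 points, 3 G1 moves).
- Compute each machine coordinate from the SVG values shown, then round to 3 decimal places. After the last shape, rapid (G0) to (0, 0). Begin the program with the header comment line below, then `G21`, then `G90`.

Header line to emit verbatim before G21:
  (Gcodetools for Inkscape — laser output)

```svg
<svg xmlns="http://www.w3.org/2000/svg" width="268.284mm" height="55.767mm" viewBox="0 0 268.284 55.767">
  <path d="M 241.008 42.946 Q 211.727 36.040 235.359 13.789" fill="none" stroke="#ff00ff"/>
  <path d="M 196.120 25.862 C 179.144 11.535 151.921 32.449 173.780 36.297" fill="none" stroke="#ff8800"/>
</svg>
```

(Gcodetools for Inkscape — laser output)
G21
G90
G0 X241.008 Y12.821
M4 S223
G01 X227.367 Y19.130 F4275
G01 X225.484 Y28.849 F4275
G01 X235.359 Y41.978 F4275
M5
G0 X196.120 Y29.905
M4 S640
G01 X177.926 Y34.422 F2075
G01 X166.084 Y27.069 F2075
G01 X173.780 Y19.470 F2075
M5
G0 X0.000 Y0.000

1 u = 1 mm; y_m = 55.767 − y.

[1] `<path>` quadratic bezier, #ff00ff→engrave S223 F4275: (241.008,12.821) → (227.367,19.130) → (225.484,28.849) → (235.359,41.978)

[2] `<path>` cubic bezier, #ff8800→score S640 F2075: (196.120,29.905) → (177.926,34.422) → (166.084,27.069) → (173.780,19.470)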